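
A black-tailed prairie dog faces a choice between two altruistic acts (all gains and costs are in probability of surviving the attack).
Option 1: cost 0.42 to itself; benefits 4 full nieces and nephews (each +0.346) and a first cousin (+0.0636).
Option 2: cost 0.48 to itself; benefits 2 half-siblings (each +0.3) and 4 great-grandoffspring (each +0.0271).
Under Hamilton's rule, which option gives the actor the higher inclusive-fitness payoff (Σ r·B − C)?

Option 1

Option 1: r to a full niece or nephew = 0.25.
Option 1: r to a first cousin = 0.125.
Option 1: Σ r·B − C = (4·0.25·0.346 + 1·0.125·0.0636) − 0.42 = -0.06605.
Option 2: r to a half-sibling = 0.25.
Option 2: r to a great-grandoffspring = 0.125.
Option 2: Σ r·B − C = (2·0.25·0.3 + 4·0.125·0.0271) − 0.48 = -0.31645.
Option 1 has the higher net inclusive-fitness payoff.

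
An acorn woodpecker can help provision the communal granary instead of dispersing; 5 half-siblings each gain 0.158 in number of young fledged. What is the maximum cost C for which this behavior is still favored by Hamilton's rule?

r to a half-sibling = 0.25 (half-sibs share one parent — one path of length 2: r = (1/2)^2 = 1/4).
Hamilton's rule: n·r·B > C, so the trait is favored while C < n·r·B = 5·0.25·0.158 = 0.1975.

0.1975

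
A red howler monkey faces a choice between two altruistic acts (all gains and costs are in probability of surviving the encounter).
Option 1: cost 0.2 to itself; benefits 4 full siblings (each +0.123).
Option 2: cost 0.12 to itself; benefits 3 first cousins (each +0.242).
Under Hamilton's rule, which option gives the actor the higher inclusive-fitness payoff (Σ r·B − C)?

Option 1

Option 1: r to a full sibling = 0.5.
Option 1: Σ r·B − C = (4·0.5·0.123) − 0.2 = 0.046.
Option 2: r to a first cousin = 0.125.
Option 2: Σ r·B − C = (3·0.125·0.242) − 0.12 = -0.02925.
Option 1 has the higher net inclusive-fitness payoff.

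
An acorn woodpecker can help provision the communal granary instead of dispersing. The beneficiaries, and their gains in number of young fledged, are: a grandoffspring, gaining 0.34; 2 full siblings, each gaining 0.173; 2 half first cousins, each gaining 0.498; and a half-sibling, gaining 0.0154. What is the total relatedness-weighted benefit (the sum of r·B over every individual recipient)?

0.3241

r to a grandoffspring = 1/4 (two parent–offspring links: r = (1/2)^2 = 1/4).
r to a full sibling = 0.5 (full sibs share both parents — two paths of length 2: r = 2·(1/2)^2 = 1/2).
r to a half first cousin = 1/16 (half first cousins share one grandparent — one path of length 4: r = (1/2)^4 = 1/16).
r to a half-sibling = 1/4 (half-sibs share one parent — one path of length 2: r = (1/2)^2 = 1/4).
Summing one r·B term per recipient: 1·0.25·0.34 + 2·0.5·0.173 + 2·0.0625·0.498 + 1·0.25·0.0154 = 0.3241.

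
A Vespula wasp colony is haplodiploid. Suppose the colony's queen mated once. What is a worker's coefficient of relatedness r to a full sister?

Haplodiploid full sisters inherit their father's entire haploid genome identically (contributing 1/2) and on average half of their mother's contribution (1/2 · 1/2 = 1/4); r = 1/2 + 1/4 = 3/4.

0.75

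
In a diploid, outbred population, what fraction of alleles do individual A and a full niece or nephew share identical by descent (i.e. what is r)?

Full aunt/uncle↔niece/nephew: two paths of length 3 through the shared grandparent pair: r = 2·(1/2)^3 = 1/4.

0.25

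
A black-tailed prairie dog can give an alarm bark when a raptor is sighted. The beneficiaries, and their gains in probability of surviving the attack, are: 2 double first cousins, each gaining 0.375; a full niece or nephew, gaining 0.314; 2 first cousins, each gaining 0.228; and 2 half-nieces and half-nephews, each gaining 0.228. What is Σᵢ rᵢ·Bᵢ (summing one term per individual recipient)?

0.38

r to a double first cousin = 0.25 (double first cousins share both grandparent pairs — four paths of length 4: r = 4·(1/2)^4 = 1/4).
r to a full niece or nephew = 0.25 (full aunt/uncle↔niece/nephew: two paths of length 3 through the shared grandparent pair: r = 2·(1/2)^3 = 1/4).
r to a first cousin = 1/8 (first cousins share one grandparent pair — two paths of length 4: r = 2·(1/2)^4 = 1/8).
r to a half-niece or half-nephew = 1/8 (half-aunt/uncle↔niece/nephew: one path of length 3: r = (1/2)^3 = 1/8).
Summing one r·B term per recipient: 2·0.25·0.375 + 1·0.25·0.314 + 2·0.125·0.228 + 2·0.125·0.228 = 0.38.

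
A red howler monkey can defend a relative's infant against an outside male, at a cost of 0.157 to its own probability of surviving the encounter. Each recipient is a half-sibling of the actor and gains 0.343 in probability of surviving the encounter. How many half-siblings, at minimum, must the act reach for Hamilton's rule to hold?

2

r to a half-sibling = 0.25 (half-sibs share one parent — one path of length 2: r = (1/2)^2 = 1/4).
Hamilton's rule: n·r·B > C  ⇒  n > C/(r·B) = 0.157/(0.25·0.343) = 1.831.
The smallest integer exceeding 1.831 is 2.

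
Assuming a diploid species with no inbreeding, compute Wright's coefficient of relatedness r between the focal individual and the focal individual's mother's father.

Each parent–offspring link contributes a factor of 1/2, and independent paths through distinct common ancestors add.
Two parent–offspring links: r = (1/2)^2 = 1/4.

0.25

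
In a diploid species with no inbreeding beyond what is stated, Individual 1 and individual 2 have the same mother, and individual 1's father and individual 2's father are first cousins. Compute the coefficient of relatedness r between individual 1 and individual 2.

0.28125

Independent pedigree routes through distinct common ancestors add.
Individual 1 and individual 2 are related in two ways: half-sibs through their shared mother (r = 1/4) and second cousins through their fathers (r = 1/32).
r = 1/4 + 1/32 = 9/32 = 0.28125.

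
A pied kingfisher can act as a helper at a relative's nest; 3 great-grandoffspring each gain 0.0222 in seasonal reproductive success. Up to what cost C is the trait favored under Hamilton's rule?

r to a great-grandoffspring = 1/8 (three parent–offspring links: r = (1/2)^3 = 1/8).
Hamilton's rule: n·r·B > C, so the trait is favored while C < n·r·B = 3·0.125·0.0222 = 0.008325.

0.008325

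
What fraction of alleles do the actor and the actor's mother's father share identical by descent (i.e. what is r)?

0.25

Each parent–offspring link contributes a factor of 1/2, and independent paths through distinct common ancestors add.
Two parent–offspring links: r = (1/2)^2 = 1/4.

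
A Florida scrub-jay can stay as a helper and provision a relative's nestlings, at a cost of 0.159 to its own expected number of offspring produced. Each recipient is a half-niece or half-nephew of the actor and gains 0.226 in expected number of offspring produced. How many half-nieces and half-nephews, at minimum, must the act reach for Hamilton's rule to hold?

6

r to a half-niece or half-nephew = 0.125 (half-aunt/uncle↔niece/nephew: one path of length 3: r = (1/2)^3 = 1/8).
Hamilton's rule: n·r·B > C  ⇒  n > C/(r·B) = 0.159/(0.125·0.226) = 5.628.
The smallest integer exceeding 5.628 is 6.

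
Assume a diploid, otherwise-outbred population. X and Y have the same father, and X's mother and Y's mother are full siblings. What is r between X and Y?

0.375

Relatedness sums over independent paths through distinct common ancestors.
X and Y are related in two ways: half-sibs through their shared father (r = 1/4) and first cousins through their mothers (r = 1/8).
r = 1/4 + 1/8 = 3/8 = 0.375.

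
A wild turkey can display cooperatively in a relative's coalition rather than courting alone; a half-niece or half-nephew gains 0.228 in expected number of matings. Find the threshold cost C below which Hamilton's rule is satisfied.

0.0285

r to a half-niece or half-nephew = 1/8 (half-aunt/uncle↔niece/nephew: one path of length 3: r = (1/2)^3 = 1/8).
Hamilton's rule: n·r·B > C, so the trait is favored while C < n·r·B = 1·0.125·0.228 = 0.0285.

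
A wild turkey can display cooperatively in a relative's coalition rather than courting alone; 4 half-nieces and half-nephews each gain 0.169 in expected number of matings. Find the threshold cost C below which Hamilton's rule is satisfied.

0.0845

r to a half-niece or half-nephew = 1/8 (half-aunt/uncle↔niece/nephew: one path of length 3: r = (1/2)^3 = 1/8).
Hamilton's rule: n·r·B > C, so the trait is favored while C < n·r·B = 4·0.125·0.169 = 0.0845.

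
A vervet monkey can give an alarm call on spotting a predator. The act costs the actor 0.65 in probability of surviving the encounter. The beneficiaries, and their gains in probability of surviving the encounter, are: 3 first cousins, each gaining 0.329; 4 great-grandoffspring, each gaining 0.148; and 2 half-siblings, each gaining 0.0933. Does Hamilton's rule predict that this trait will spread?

Hamilton's rule: the trait is favored when the sum of r·B over every recipient exceeds the actor's cost C.
r to a first cousin = 1/8 (first cousins share one grandparent pair — two paths of length 4: r = 2·(1/2)^4 = 1/8).
r to a great-grandoffspring = 1/8 (three parent–offspring links: r = (1/2)^3 = 1/8).
r to a half-sibling = 1/4 (half-sibs share one parent — one path of length 2: r = (1/2)^2 = 1/4).
Summing one r·B term per recipient: 3·0.125·0.329 + 4·0.125·0.148 + 2·0.25·0.0933 = 0.244025.
0.244025 < 0.65: the indirect benefit is less than the cost.

No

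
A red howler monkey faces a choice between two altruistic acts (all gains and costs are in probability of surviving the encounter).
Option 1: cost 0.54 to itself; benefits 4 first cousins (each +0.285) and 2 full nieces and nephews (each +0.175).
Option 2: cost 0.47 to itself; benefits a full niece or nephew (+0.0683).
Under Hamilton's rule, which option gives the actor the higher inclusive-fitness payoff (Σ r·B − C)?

Option 1

Option 1: r to a first cousin = 0.125.
Option 1: r to a full niece or nephew = 0.25.
Option 1: Σ r·B − C = (4·0.125·0.285 + 2·0.25·0.175) − 0.54 = -0.31.
Option 2: r to a full niece or nephew = 0.25.
Option 2: Σ r·B − C = (1·0.25·0.0683) − 0.47 = -0.452925.
Option 1 has the higher net inclusive-fitness payoff.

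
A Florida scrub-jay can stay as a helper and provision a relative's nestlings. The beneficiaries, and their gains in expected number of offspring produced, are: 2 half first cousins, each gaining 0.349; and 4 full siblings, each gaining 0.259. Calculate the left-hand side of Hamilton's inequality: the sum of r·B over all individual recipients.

r to a half first cousin = 0.0625 (half first cousins share one grandparent — one path of length 4: r = (1/2)^4 = 1/16).
r to a full sibling = 1/2 (full sibs share both parents — two paths of length 2: r = 2·(1/2)^2 = 1/2).
Summing one r·B term per recipient: 2·0.0625·0.349 + 4·0.5·0.259 = 0.561625.

0.561625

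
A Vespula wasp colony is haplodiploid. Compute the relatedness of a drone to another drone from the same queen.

Haploid brothers each carry a random half of the queen's diploid genome, so on average they share half: r = 1/2.

0.5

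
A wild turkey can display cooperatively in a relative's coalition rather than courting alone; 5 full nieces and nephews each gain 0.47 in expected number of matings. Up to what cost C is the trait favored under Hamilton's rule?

0.5875

r to a full niece or nephew = 0.25 (full aunt/uncle↔niece/nephew: two paths of length 3 through the shared grandparent pair: r = 2·(1/2)^3 = 1/4).
Hamilton's rule: n·r·B > C, so the trait is favored while C < n·r·B = 5·0.25·0.47 = 0.5875.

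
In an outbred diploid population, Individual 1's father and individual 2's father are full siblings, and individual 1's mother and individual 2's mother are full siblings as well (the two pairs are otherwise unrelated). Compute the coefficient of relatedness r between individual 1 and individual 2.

With two independent routes of shared ancestry, r is the sum of the two contributions.
Individual 1 and individual 2 are related in two ways: first cousins through their fathers (r = 1/8) and first cousins through their mothers (r = 1/8) — i.e. double first cousins.
r = 1/8 + 1/8 = 0.25.

0.25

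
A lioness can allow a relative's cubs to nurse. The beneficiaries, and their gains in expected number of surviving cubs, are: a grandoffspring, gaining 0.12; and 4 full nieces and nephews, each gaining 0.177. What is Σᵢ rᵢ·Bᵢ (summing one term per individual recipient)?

r to a grandoffspring = 1/4 (two parent–offspring links: r = (1/2)^2 = 1/4).
r to a full niece or nephew = 1/4 (full aunt/uncle↔niece/nephew: two paths of length 3 through the shared grandparent pair: r = 2·(1/2)^3 = 1/4).
Summing one r·B term per recipient: 1·0.25·0.12 + 4·0.25·0.177 = 0.207.

0.207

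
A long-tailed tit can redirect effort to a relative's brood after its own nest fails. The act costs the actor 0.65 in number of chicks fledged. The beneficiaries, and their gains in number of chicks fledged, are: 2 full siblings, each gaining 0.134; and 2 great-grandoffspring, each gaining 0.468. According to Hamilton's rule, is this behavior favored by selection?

No

Hamilton's rule: the trait is favored when the sum of r·B over every recipient exceeds the actor's cost C.
r to a full sibling = 0.5 (full sibs share both parents — two paths of length 2: r = 2·(1/2)^2 = 1/2).
r to a great-grandoffspring = 1/8 (three parent–offspring links: r = (1/2)^3 = 1/8).
Summing one r·B term per recipient: 2·0.5·0.134 + 2·0.125·0.468 = 0.251.
0.251 < 0.65: the indirect benefit is less than the cost.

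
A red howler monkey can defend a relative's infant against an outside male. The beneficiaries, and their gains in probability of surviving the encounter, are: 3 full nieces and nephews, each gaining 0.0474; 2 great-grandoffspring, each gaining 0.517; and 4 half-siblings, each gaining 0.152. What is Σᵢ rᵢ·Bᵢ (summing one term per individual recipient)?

r to a full niece or nephew = 0.25 (full aunt/uncle↔niece/nephew: two paths of length 3 through the shared grandparent pair: r = 2·(1/2)^3 = 1/4).
r to a great-grandoffspring = 1/8 (three parent–offspring links: r = (1/2)^3 = 1/8).
r to a half-sibling = 0.25 (half-sibs share one parent — one path of length 2: r = (1/2)^2 = 1/4).
Summing one r·B term per recipient: 3·0.25·0.0474 + 2·0.125·0.517 + 4·0.25·0.152 = 0.3168.

0.3168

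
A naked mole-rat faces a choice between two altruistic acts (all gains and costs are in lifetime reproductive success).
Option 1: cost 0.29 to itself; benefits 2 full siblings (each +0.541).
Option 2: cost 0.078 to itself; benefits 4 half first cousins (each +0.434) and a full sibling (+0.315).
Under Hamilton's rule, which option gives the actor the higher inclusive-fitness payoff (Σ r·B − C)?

Option 1

Option 1: r to a full sibling = 0.5.
Option 1: Σ r·B − C = (2·0.5·0.541) − 0.29 = 0.251.
Option 2: r to a half first cousin = 0.0625.
Option 2: r to a full sibling = 0.5.
Option 2: Σ r·B − C = (4·0.0625·0.434 + 1·0.5·0.315) − 0.078 = 0.188.
Option 1 has the higher net inclusive-fitness payoff.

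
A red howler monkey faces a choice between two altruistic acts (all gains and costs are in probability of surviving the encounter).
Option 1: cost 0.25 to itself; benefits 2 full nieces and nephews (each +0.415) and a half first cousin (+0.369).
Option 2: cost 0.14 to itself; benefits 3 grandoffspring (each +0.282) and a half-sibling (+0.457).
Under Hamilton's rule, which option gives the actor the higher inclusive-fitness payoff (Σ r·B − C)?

Option 2

Option 1: r to a full niece or nephew = 0.25.
Option 1: r to a half first cousin = 0.0625.
Option 1: Σ r·B − C = (2·0.25·0.415 + 1·0.0625·0.369) − 0.25 = -0.0194375.
Option 2: r to a grandoffspring = 0.25.
Option 2: r to a half-sibling = 0.25.
Option 2: Σ r·B − C = (3·0.25·0.282 + 1·0.25·0.457) − 0.14 = 0.18575.
Option 2 has the higher net inclusive-fitness payoff.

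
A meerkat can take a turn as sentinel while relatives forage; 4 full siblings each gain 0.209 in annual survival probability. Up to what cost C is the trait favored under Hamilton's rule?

r to a full sibling = 1/2 (full sibs share both parents — two paths of length 2: r = 2·(1/2)^2 = 1/2).
Hamilton's rule: n·r·B > C, so the trait is favored while C < n·r·B = 4·0.5·0.209 = 0.418.

0.418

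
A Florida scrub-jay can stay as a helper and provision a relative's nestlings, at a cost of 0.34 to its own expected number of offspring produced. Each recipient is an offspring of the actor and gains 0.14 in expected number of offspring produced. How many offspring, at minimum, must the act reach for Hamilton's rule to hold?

r to an offspring = 1/2 (one parent–offspring link: r = (1/2)^1 = 1/2).
Hamilton's rule: n·r·B > C  ⇒  n > C/(r·B) = 0.34/(0.5·0.14) = 4.857.
The smallest integer exceeding 4.857 is 5.

5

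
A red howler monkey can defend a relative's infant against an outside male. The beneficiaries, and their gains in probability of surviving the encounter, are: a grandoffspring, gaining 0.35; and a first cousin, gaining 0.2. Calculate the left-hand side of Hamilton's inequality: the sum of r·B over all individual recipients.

0.1125

r to a grandoffspring = 1/4 (two parent–offspring links: r = (1/2)^2 = 1/4).
r to a first cousin = 0.125 (first cousins share one grandparent pair — two paths of length 4: r = 2·(1/2)^4 = 1/8).
Summing one r·B term per recipient: 1·0.25·0.35 + 1·0.125·0.2 = 0.1125.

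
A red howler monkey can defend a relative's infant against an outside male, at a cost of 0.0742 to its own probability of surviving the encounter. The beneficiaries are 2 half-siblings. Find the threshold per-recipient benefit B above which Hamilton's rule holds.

r to a half-sibling = 0.25 (half-sibs share one parent — one path of length 2: r = (1/2)^2 = 1/4).
Hamilton's rule with n recipients of equal r: n·r·B > C, so B > C/(n·r) = 0.0742/(2·0.25) = 0.1484.

0.1484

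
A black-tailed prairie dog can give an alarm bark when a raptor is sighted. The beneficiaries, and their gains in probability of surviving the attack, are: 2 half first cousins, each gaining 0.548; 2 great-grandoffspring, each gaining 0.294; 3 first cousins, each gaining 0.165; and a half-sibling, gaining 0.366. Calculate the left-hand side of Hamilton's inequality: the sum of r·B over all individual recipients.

r to a half first cousin = 1/16 (half first cousins share one grandparent — one path of length 4: r = (1/2)^4 = 1/16).
r to a great-grandoffspring = 0.125 (three parent–offspring links: r = (1/2)^3 = 1/8).
r to a first cousin = 1/8 (first cousins share one grandparent pair — two paths of length 4: r = 2·(1/2)^4 = 1/8).
r to a half-sibling = 0.25 (half-sibs share one parent — one path of length 2: r = (1/2)^2 = 1/4).
Summing one r·B term per recipient: 2·0.0625·0.548 + 2·0.125·0.294 + 3·0.125·0.165 + 1·0.25·0.366 = 0.295375.

0.295375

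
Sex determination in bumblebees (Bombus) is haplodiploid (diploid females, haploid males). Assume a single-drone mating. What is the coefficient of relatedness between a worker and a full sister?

Haplodiploid full sisters inherit their father's entire haploid genome identically (contributing 1/2) and on average half of their mother's contribution (1/2 · 1/2 = 1/4); r = 1/2 + 1/4 = 3/4.

0.75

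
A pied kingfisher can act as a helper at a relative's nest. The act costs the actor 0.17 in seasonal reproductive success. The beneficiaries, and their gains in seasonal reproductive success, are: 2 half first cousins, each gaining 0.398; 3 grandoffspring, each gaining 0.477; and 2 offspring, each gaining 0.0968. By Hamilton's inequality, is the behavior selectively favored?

Yes

Hamilton's rule: the trait is favored when the sum of r·B over every recipient exceeds the actor's cost C.
r to a half first cousin = 0.0625 (half first cousins share one grandparent — one path of length 4: r = (1/2)^4 = 1/16).
r to a grandoffspring = 1/4 (two parent–offspring links: r = (1/2)^2 = 1/4).
r to an offspring = 0.5 (one parent–offspring link: r = (1/2)^1 = 1/2).
Summing one r·B term per recipient: 2·0.0625·0.398 + 3·0.25·0.477 + 2·0.5·0.0968 = 0.5043.
0.5043 > 0.17: the indirect benefit exceeds the cost.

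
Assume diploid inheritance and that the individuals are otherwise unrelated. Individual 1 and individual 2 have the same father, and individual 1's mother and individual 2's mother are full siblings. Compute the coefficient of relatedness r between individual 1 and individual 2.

0.375

Relatedness sums over independent paths through distinct common ancestors.
Individual 1 and individual 2 are related in two ways: half-sibs through their shared father (r = 1/4) and first cousins through their mothers (r = 1/8).
r = 1/4 + 1/8 = 0.375.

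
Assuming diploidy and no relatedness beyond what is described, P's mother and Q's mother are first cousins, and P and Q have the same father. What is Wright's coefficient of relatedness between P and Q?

0.28125

Wright's path rule: contributions from independent ancestry routes add.
P and Q are related in two ways: second cousins through their mothers (r = 1/32) and half-sibs through their shared father (r = 1/4).
r = 1/32 + 1/4 = 9/32 = 0.28125.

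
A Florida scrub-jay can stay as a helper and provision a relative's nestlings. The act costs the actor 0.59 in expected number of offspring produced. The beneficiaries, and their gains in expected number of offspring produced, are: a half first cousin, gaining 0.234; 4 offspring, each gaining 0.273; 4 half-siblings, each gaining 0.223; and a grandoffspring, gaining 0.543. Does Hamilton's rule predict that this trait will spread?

Hamilton's rule: the trait is favored when the sum of r·B over every recipient exceeds the actor's cost C.
r to a half first cousin = 0.0625 (half first cousins share one grandparent — one path of length 4: r = (1/2)^4 = 1/16).
r to an offspring = 1/2 (one parent–offspring link: r = (1/2)^1 = 1/2).
r to a half-sibling = 0.25 (half-sibs share one parent — one path of length 2: r = (1/2)^2 = 1/4).
r to a grandoffspring = 1/4 (two parent–offspring links: r = (1/2)^2 = 1/4).
Summing one r·B term per recipient: 1·0.0625·0.234 + 4·0.5·0.273 + 4·0.25·0.223 + 1·0.25·0.543 = 0.919375.
0.919375 > 0.59: the indirect benefit exceeds the cost.

Yes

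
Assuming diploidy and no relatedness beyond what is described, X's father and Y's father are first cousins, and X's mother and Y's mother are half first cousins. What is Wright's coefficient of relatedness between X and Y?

Independent pedigree routes through distinct common ancestors add.
X and Y are related in two ways: second cousins through their fathers (r = 1/32) and half second cousins through their mothers (r = 1/64).
r = 1/32 + 1/64 = 0.046875.

0.046875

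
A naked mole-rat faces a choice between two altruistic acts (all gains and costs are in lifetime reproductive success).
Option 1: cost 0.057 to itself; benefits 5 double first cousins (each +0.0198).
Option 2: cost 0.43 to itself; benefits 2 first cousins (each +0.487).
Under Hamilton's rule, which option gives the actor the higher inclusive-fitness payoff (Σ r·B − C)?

Option 1

Option 1: r to a double first cousin = 0.25.
Option 1: Σ r·B − C = (5·0.25·0.0198) − 0.057 = -0.03225.
Option 2: r to a first cousin = 0.125.
Option 2: Σ r·B − C = (2·0.125·0.487) − 0.43 = -0.30825.
Option 1 has the higher net inclusive-fitness payoff.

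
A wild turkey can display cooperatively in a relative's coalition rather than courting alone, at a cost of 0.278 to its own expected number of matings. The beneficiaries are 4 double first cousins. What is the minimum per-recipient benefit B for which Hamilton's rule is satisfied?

r to a double first cousin = 0.25 (double first cousins share both grandparent pairs — four paths of length 4: r = 4·(1/2)^4 = 1/4).
Hamilton's rule with n recipients of equal r: n·r·B > C, so B > C/(n·r) = 0.278/(4·0.25) = 0.278.

0.278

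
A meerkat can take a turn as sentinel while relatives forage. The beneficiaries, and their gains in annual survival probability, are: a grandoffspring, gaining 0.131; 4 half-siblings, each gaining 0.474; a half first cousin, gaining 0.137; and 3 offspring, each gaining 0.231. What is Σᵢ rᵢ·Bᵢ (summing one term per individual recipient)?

r to a grandoffspring = 1/4 (two parent–offspring links: r = (1/2)^2 = 1/4).
r to a half-sibling = 1/4 (half-sibs share one parent — one path of length 2: r = (1/2)^2 = 1/4).
r to a half first cousin = 0.0625 (half first cousins share one grandparent — one path of length 4: r = (1/2)^4 = 1/16).
r to an offspring = 0.5 (one parent–offspring link: r = (1/2)^1 = 1/2).
Summing one r·B term per recipient: 1·0.25·0.131 + 4·0.25·0.474 + 1·0.0625·0.137 + 3·0.5·0.231 = 0.8618125.

0.8618125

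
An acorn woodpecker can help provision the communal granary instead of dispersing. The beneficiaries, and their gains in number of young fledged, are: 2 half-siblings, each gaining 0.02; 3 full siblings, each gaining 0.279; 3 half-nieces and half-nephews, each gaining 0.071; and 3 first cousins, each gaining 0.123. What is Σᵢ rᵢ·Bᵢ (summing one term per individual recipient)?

0.50125

r to a half-sibling = 1/4 (half-sibs share one parent — one path of length 2: r = (1/2)^2 = 1/4).
r to a full sibling = 1/2 (full sibs share both parents — two paths of length 2: r = 2·(1/2)^2 = 1/2).
r to a half-niece or half-nephew = 1/8 (half-aunt/uncle↔niece/nephew: one path of length 3: r = (1/2)^3 = 1/8).
r to a first cousin = 1/8 (first cousins share one grandparent pair — two paths of length 4: r = 2·(1/2)^4 = 1/8).
Summing one r·B term per recipient: 2·0.25·0.02 + 3·0.5·0.279 + 3·0.125·0.071 + 3·0.125·0.123 = 0.50125.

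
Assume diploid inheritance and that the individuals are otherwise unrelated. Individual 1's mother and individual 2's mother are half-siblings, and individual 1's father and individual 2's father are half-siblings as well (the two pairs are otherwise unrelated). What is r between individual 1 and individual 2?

Wright's path rule: contributions from independent ancestry routes add.
Individual 1 and individual 2 are related in two ways: half first cousins through their mothers (r = 1/16) and half first cousins through their fathers (r = 1/16).
r = 1/16 + 1/16 = 0.125.

0.125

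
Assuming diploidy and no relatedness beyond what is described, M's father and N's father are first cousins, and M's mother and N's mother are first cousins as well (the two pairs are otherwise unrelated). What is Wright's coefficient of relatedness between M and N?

Independent pedigree routes through distinct common ancestors add.
M and N are related in two ways: second cousins through their fathers (r = 1/32) and second cousins through their mothers (r = 1/32).
r = 1/32 + 1/32 = 1/16 = 0.0625.

0.0625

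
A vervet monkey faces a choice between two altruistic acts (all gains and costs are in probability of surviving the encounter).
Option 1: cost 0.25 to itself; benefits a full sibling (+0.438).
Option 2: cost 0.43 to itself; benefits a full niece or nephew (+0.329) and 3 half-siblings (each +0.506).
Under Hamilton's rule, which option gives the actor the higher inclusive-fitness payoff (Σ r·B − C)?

Option 1: r to a full sibling = 0.5.
Option 1: Σ r·B − C = (1·0.5·0.438) − 0.25 = -0.031.
Option 2: r to a full niece or nephew = 0.25.
Option 2: r to a half-sibling = 0.25.
Option 2: Σ r·B − C = (1·0.25·0.329 + 3·0.25·0.506) − 0.43 = 0.03175.
Option 2 has the higher net inclusive-fitness payoff.

Option 2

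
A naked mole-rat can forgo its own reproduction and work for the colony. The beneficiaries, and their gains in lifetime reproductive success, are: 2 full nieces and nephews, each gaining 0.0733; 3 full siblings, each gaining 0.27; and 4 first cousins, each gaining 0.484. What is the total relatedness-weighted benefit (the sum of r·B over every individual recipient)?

0.68365

r to a full niece or nephew = 1/4 (full aunt/uncle↔niece/nephew: two paths of length 3 through the shared grandparent pair: r = 2·(1/2)^3 = 1/4).
r to a full sibling = 1/2 (full sibs share both parents — two paths of length 2: r = 2·(1/2)^2 = 1/2).
r to a first cousin = 0.125 (first cousins share one grandparent pair — two paths of length 4: r = 2·(1/2)^4 = 1/8).
Summing one r·B term per recipient: 2·0.25·0.0733 + 3·0.5·0.27 + 4·0.125·0.484 = 0.68365.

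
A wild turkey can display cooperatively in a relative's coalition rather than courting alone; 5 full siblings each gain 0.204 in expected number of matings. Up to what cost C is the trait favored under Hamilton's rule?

0.51

r to a full sibling = 1/2 (full sibs share both parents — two paths of length 2: r = 2·(1/2)^2 = 1/2).
Hamilton's rule: n·r·B > C, so the trait is favored while C < n·r·B = 5·0.5·0.204 = 0.51.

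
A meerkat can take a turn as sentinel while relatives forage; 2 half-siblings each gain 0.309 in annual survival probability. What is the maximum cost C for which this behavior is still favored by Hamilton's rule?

r to a half-sibling = 1/4 (half-sibs share one parent — one path of length 2: r = (1/2)^2 = 1/4).
Hamilton's rule: n·r·B > C, so the trait is favored while C < n·r·B = 2·0.25·0.309 = 0.1545.

0.1545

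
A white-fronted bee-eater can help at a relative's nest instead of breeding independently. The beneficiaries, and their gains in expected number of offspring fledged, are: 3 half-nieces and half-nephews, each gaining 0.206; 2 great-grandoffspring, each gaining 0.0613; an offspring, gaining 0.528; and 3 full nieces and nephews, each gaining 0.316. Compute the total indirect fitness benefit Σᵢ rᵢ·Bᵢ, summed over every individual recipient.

0.593575

r to a half-niece or half-nephew = 1/8 (half-aunt/uncle↔niece/nephew: one path of length 3: r = (1/2)^3 = 1/8).
r to a great-grandoffspring = 0.125 (three parent–offspring links: r = (1/2)^3 = 1/8).
r to an offspring = 1/2 (one parent–offspring link: r = (1/2)^1 = 1/2).
r to a full niece or nephew = 0.25 (full aunt/uncle↔niece/nephew: two paths of length 3 through the shared grandparent pair: r = 2·(1/2)^3 = 1/4).
Summing one r·B term per recipient: 3·0.125·0.206 + 2·0.125·0.0613 + 1·0.5·0.528 + 3·0.25·0.316 = 0.593575.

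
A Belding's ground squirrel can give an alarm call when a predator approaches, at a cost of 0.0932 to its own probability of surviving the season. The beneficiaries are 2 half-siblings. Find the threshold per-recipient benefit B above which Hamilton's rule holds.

0.1864

r to a half-sibling = 1/4 (half-sibs share one parent — one path of length 2: r = (1/2)^2 = 1/4).
Hamilton's rule with n recipients of equal r: n·r·B > C, so B > C/(n·r) = 0.0932/(2·0.25) = 0.1864.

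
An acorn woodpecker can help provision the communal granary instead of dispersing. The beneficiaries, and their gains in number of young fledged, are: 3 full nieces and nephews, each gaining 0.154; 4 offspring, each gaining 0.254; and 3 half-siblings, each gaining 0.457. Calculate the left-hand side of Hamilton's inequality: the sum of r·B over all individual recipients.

0.96625

r to a full niece or nephew = 0.25 (full aunt/uncle↔niece/nephew: two paths of length 3 through the shared grandparent pair: r = 2·(1/2)^3 = 1/4).
r to an offspring = 1/2 (one parent–offspring link: r = (1/2)^1 = 1/2).
r to a half-sibling = 0.25 (half-sibs share one parent — one path of length 2: r = (1/2)^2 = 1/4).
Summing one r·B term per recipient: 3·0.25·0.154 + 4·0.5·0.254 + 3·0.25·0.457 = 0.96625.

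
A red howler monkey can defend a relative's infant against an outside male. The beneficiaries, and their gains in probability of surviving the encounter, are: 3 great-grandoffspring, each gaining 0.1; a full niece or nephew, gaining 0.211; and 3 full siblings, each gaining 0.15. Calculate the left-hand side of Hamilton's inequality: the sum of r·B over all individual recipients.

0.31525

r to a great-grandoffspring = 1/8 (three parent–offspring links: r = (1/2)^3 = 1/8).
r to a full niece or nephew = 1/4 (full aunt/uncle↔niece/nephew: two paths of length 3 through the shared grandparent pair: r = 2·(1/2)^3 = 1/4).
r to a full sibling = 0.5 (full sibs share both parents — two paths of length 2: r = 2·(1/2)^2 = 1/2).
Summing one r·B term per recipient: 3·0.125·0.1 + 1·0.25·0.211 + 3·0.5·0.15 = 0.31525.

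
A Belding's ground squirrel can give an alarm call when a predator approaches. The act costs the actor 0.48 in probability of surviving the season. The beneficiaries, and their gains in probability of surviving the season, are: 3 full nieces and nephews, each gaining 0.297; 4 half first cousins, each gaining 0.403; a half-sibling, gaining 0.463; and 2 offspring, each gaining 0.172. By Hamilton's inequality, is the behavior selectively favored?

Hamilton's rule: the trait is favored when the sum of r·B over every recipient exceeds the actor's cost C.
r to a full niece or nephew = 1/4 (full aunt/uncle↔niece/nephew: two paths of length 3 through the shared grandparent pair: r = 2·(1/2)^3 = 1/4).
r to a half first cousin = 1/16 (half first cousins share one grandparent — one path of length 4: r = (1/2)^4 = 1/16).
r to a half-sibling = 0.25 (half-sibs share one parent — one path of length 2: r = (1/2)^2 = 1/4).
r to an offspring = 0.5 (one parent–offspring link: r = (1/2)^1 = 1/2).
Summing one r·B term per recipient: 3·0.25·0.297 + 4·0.0625·0.403 + 1·0.25·0.463 + 2·0.5·0.172 = 0.61125.
0.61125 > 0.48: the indirect benefit exceeds the cost.

Yes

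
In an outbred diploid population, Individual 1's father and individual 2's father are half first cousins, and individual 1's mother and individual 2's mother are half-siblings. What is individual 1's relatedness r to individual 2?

Wright's path rule: contributions from independent ancestry routes add.
Individual 1 and individual 2 are related in two ways: half second cousins through their fathers (r = 1/64) and half first cousins through their mothers (r = 1/16).
r = 1/64 + 1/16 = 0.078125.

0.078125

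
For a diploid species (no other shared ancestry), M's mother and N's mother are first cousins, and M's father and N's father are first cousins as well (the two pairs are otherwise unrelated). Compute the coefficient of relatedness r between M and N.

Independent pedigree routes through distinct common ancestors add.
M and N are related in two ways: second cousins through their mothers (r = 1/32) and second cousins through their fathers (r = 1/32).
r = 1/32 + 1/32 = 0.0625.

0.0625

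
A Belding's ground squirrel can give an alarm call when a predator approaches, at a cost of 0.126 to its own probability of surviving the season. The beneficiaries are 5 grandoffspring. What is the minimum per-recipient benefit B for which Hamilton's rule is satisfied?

0.1008

r to a grandoffspring = 1/4 (two parent–offspring links: r = (1/2)^2 = 1/4).
Hamilton's rule with n recipients of equal r: n·r·B > C, so B > C/(n·r) = 0.126/(5·0.25) = 0.1008.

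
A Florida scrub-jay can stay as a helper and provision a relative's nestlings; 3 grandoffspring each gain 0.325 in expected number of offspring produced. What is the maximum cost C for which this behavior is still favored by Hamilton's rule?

0.24375

r to a grandoffspring = 0.25 (two parent–offspring links: r = (1/2)^2 = 1/4).
Hamilton's rule: n·r·B > C, so the trait is favored while C < n·r·B = 3·0.25·0.325 = 0.24375.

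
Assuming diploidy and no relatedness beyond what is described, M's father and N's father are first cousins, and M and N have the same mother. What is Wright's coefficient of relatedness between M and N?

Wright's path rule: contributions from independent ancestry routes add.
M and N are related in two ways: second cousins through their fathers (r = 1/32) and half-sibs through their shared mother (r = 1/4).
r = 1/32 + 1/4 = 9/32 = 0.28125.

0.28125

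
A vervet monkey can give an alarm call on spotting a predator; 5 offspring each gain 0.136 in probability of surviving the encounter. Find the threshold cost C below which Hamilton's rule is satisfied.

r to an offspring = 0.5 (one parent–offspring link: r = (1/2)^1 = 1/2).
Hamilton's rule: n·r·B > C, so the trait is favored while C < n·r·B = 5·0.5·0.136 = 0.34.

0.34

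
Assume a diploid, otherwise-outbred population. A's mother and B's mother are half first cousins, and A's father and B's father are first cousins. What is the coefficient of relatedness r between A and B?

Wright's path rule: contributions from independent ancestry routes add.
A and B are related in two ways: half second cousins through their mothers (r = 1/64) and second cousins through their fathers (r = 1/32).
r = 1/64 + 1/32 = 3/64 = 0.046875.

0.046875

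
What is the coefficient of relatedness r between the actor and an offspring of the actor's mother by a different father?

Each parent–offspring link contributes a factor of 1/2, and independent paths through distinct common ancestors add.
Half-sibs share one parent — one path of length 2: r = (1/2)^2 = 1/4.

0.25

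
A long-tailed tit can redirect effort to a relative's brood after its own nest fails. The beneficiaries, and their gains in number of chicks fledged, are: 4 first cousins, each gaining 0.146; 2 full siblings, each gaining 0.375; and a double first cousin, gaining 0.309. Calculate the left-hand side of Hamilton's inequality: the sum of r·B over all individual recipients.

r to a first cousin = 0.125 (first cousins share one grandparent pair — two paths of length 4: r = 2·(1/2)^4 = 1/8).
r to a full sibling = 1/2 (full sibs share both parents — two paths of length 2: r = 2·(1/2)^2 = 1/2).
r to a double first cousin = 1/4 (double first cousins share both grandparent pairs — four paths of length 4: r = 4·(1/2)^4 = 1/4).
Summing one r·B term per recipient: 4·0.125·0.146 + 2·0.5·0.375 + 1·0.25·0.309 = 0.52525.

0.52525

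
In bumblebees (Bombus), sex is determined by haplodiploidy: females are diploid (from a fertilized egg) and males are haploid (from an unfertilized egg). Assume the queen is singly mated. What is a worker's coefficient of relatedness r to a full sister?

Haplodiploid full sisters inherit their father's entire haploid genome identically (contributing 1/2) and on average half of their mother's contribution (1/2 · 1/2 = 1/4); r = 1/2 + 1/4 = 3/4.

0.75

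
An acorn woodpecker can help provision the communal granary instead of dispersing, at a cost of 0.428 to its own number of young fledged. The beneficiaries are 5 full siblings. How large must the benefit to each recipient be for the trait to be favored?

r to a full sibling = 1/2 (full sibs share both parents — two paths of length 2: r = 2·(1/2)^2 = 1/2).
Hamilton's rule with n recipients of equal r: n·r·B > C, so B > C/(n·r) = 0.428/(5·0.5) = 0.1712.

0.1712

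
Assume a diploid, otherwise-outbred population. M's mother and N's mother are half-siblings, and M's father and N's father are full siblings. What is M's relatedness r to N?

0.1875

Independent pedigree routes through distinct common ancestors add.
M and N are related in two ways: half first cousins through their mothers (r = 1/16) and first cousins through their fathers (r = 1/8).
r = 1/16 + 1/8 = 0.1875.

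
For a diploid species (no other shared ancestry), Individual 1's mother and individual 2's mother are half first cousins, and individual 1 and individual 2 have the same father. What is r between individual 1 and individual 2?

0.265625

Relatedness sums over independent paths through distinct common ancestors.
Individual 1 and individual 2 are related in two ways: half second cousins through their mothers (r = 1/64) and half-sibs through their shared father (r = 1/4).
r = 1/64 + 1/4 = 17/64 = 0.265625.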